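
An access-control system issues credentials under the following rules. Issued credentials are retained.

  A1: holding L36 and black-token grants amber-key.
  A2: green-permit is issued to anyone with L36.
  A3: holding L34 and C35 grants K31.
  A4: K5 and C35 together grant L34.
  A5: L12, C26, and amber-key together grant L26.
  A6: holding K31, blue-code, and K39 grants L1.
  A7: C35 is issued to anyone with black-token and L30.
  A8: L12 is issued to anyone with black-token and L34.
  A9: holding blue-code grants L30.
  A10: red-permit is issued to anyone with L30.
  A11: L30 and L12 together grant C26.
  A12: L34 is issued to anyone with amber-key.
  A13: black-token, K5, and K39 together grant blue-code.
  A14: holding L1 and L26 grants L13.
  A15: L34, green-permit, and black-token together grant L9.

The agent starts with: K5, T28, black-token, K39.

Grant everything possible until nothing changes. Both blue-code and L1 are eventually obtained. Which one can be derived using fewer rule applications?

blue-code

blue-code: Holding black-token, K5, and K39 grants blue-code (A13). [1 rule application]
L1: Holding black-token, K5, and K39 grants blue-code (A13). Holding blue-code grants L30 (A9). Holding black-token and L30 grants C35 (A7). Holding K5 and C35 grants L34 (A4). Holding L34 and C35 grants K31 (A3). Holding K31, blue-code, and K39 grants L1 (A6). [6 rule applications]
blue-code needs fewer.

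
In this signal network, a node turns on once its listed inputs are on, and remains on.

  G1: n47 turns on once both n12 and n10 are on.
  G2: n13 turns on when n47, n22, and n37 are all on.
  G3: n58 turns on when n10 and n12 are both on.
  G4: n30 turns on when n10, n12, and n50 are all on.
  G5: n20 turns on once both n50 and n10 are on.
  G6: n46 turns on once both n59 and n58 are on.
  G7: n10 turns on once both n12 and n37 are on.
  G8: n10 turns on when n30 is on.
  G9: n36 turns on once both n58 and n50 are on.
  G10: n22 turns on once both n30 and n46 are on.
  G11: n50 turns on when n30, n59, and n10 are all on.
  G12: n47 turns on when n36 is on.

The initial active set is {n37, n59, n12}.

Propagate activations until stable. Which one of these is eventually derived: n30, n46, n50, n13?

n46

G7: n12 and n37 on → n10 on.
G3: n10 and n12 on → n58 on.
G6: n59 and n58 on → n46 on.
n50 would need n30, n59, and n10 (G11), but n30 never turns on. n13 would need n47, n22, and n37 (G2), but n22 never turns on. n30 would need n10, n12, and n50 (G4), but n50 never turns on.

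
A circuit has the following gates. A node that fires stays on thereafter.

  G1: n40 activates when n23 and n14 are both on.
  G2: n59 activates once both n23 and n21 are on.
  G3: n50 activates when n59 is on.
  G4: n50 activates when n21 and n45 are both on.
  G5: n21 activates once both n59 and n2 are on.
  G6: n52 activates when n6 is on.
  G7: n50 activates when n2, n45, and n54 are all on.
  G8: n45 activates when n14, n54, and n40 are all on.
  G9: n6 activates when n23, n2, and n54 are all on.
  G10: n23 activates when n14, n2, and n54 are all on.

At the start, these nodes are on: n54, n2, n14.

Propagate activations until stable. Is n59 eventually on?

No

n59 would need n23 and n21 (G2), but n21 never turns on.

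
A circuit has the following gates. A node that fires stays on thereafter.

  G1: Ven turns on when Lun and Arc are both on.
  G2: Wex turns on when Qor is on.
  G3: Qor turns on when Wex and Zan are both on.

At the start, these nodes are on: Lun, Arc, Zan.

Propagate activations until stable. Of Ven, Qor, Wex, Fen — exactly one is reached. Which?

G1: Lun and Arc on → Ven on.
No rule produces Fen, and it is not given. Qor would need Wex and Zan (G3), but Wex never turns on. Wex would need Qor (G2), but Qor never turns on.

Ven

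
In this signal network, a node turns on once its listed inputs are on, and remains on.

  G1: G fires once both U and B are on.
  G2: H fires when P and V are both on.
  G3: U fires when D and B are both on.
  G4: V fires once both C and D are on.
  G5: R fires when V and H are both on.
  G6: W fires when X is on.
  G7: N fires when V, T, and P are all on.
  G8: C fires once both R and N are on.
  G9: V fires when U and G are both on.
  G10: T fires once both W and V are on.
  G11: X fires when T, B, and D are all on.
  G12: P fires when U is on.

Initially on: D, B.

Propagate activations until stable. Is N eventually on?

No

N would need V, T, and P (G7), but T never turns on.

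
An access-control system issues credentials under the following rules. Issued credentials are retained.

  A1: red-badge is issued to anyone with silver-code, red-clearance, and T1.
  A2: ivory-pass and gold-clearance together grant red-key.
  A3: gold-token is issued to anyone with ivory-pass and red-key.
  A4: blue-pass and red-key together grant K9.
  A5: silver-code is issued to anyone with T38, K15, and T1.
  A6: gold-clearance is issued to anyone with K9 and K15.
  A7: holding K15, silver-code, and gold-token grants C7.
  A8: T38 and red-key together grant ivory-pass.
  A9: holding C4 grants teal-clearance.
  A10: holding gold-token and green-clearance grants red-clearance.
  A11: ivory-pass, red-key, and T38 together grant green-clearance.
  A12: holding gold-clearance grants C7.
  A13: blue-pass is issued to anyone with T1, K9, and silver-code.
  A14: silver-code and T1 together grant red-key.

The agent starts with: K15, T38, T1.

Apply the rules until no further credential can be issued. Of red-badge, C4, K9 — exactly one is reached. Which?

Holding T38, K15, and T1 grants silver-code (A5).
Holding silver-code and T1 grants red-key (A14).
Holding T38 and red-key grants ivory-pass (A8).
Holding ivory-pass and red-key grants gold-token (A3).
Holding ivory-pass, red-key, and T38 grants green-clearance (A11).
Holding gold-token and green-clearance grants red-clearance (A10).
Holding silver-code, red-clearance, and T1 grants red-badge (A1).
No rule produces C4, and it is not given. K9 would need blue-pass and red-key (A4), but blue-pass is never granted.

red-badge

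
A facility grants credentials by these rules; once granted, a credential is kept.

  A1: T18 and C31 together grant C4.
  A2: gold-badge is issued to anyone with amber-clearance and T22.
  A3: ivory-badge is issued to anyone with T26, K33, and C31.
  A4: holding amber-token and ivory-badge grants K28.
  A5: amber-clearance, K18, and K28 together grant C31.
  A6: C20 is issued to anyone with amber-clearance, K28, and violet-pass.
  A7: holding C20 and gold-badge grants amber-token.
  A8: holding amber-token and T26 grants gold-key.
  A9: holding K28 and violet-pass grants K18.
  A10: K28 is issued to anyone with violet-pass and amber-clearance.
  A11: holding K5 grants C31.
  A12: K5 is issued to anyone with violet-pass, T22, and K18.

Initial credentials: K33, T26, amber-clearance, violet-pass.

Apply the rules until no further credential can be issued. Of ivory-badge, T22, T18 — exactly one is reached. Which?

ivory-badge

Holding violet-pass and amber-clearance grants K28 (A10).
Holding K28 and violet-pass grants K18 (A9).
Holding amber-clearance, K18, and K28 grants C31 (A5).
Holding T26, K33, and C31 grants ivory-badge (A3).
No rule produces T18, and it is not given. No rule produces T22, and it is not given.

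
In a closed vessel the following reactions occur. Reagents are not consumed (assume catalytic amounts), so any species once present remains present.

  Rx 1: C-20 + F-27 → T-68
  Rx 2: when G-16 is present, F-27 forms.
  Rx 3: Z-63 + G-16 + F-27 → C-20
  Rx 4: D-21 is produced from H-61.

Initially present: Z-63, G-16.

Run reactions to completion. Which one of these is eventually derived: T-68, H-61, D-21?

G-16 present → F-27 forms (Rx 2).
Z-63, G-16, and F-27 present → C-20 forms (Rx 3).
C-20 and F-27 present → T-68 forms (Rx 1).
No rule produces H-61, and it is not given. D-21 would need H-61 (Rx 4), but H-61 never forms.

T-68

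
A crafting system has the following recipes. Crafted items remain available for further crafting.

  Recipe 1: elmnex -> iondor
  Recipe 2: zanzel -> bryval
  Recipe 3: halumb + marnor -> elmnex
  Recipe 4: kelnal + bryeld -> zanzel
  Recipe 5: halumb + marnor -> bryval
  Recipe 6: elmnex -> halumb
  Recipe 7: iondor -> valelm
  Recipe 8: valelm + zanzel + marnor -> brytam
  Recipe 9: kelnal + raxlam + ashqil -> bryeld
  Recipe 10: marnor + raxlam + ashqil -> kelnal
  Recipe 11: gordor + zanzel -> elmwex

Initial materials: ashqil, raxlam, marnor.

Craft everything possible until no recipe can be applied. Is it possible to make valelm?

valelm would need iondor (Recipe 7), but iondor is never obtained.

No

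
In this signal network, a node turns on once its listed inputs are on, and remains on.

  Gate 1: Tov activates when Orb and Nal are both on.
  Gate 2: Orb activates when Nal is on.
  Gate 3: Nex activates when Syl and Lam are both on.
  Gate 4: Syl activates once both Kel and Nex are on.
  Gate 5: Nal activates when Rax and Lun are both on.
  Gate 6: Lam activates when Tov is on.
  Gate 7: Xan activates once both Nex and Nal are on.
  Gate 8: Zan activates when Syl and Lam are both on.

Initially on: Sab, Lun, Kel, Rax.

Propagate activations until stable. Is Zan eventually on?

Zan would need Syl and Lam (Gate 8), but Syl never turns on.

No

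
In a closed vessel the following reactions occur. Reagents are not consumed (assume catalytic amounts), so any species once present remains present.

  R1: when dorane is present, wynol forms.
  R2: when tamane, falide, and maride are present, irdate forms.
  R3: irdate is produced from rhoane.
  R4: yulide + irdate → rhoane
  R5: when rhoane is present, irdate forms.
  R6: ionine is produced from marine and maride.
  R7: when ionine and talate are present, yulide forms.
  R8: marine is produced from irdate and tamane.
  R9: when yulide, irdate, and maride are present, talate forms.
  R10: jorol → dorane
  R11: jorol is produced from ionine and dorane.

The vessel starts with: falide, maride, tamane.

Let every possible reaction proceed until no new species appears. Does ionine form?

tamane, falide, and maride present → irdate forms (R2).
irdate and tamane present → marine forms (R8).
marine and maride present → ionine forms (R6).

Yes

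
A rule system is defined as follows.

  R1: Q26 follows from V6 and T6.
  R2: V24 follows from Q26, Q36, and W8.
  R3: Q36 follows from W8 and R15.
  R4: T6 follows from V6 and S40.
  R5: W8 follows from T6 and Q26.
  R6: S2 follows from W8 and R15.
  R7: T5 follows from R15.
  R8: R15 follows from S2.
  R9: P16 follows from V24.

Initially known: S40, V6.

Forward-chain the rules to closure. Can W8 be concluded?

V6 and S40 hold, so T6 follows (R4).
From V6 and T6, R1 gives Q26.
From T6 and Q26, R5 gives W8.

Yes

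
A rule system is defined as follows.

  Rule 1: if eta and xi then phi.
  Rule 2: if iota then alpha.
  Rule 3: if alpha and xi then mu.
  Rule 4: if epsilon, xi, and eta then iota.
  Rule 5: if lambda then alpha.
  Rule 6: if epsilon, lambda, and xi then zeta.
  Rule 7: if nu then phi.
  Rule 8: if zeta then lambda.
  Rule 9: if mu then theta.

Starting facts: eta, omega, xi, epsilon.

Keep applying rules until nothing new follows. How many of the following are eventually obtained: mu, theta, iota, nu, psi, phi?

epsilon, xi, and eta hold, so iota follows (Rule 4).
From eta and xi, Rule 1 gives phi.
iota holds, so alpha follows (Rule 2).
alpha and xi hold, so mu follows (Rule 3).
From mu, Rule 9 gives theta.
mu: reached.
theta: reached.
iota: reached.
No rule produces nu, and it is not given.
No rule produces psi, and it is not given.
phi: reached.
Reached: mu, theta, iota, and phi — 4 of the 6.

4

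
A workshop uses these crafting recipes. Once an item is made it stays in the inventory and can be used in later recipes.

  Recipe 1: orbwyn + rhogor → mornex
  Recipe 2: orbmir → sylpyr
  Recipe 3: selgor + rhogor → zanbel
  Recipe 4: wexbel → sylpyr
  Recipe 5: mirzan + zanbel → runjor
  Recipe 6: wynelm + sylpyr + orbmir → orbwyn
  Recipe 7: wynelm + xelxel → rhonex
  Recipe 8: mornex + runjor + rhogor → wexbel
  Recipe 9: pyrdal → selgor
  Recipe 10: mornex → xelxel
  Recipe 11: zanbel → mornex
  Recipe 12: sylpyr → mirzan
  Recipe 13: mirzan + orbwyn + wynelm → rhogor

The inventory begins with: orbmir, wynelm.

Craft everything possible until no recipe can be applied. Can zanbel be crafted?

zanbel would need selgor and rhogor (Recipe 3), but selgor is never obtained.

No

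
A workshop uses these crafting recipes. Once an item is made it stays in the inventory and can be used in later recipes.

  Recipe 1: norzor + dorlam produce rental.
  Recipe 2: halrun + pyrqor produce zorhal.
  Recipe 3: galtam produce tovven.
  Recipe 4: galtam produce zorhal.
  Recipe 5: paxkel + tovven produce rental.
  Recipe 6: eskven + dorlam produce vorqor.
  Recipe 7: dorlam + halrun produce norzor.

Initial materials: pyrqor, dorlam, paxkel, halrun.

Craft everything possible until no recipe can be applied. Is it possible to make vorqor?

vorqor would need eskven and dorlam (Recipe 6), but eskven is never obtained.

No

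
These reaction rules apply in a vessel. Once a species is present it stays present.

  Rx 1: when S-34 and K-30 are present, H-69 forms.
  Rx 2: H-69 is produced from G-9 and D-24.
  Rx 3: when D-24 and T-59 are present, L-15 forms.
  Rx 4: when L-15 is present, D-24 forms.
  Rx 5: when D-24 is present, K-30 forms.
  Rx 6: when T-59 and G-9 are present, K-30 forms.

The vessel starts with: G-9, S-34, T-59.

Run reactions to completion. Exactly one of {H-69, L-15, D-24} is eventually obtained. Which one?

H-69

T-59 and G-9 present → K-30 forms (Rx 6).
S-34 and K-30 present → H-69 forms (Rx 1).
D-24 would need L-15 (Rx 4), but L-15 never forms. L-15 would need D-24 and T-59 (Rx 3), but D-24 never forms.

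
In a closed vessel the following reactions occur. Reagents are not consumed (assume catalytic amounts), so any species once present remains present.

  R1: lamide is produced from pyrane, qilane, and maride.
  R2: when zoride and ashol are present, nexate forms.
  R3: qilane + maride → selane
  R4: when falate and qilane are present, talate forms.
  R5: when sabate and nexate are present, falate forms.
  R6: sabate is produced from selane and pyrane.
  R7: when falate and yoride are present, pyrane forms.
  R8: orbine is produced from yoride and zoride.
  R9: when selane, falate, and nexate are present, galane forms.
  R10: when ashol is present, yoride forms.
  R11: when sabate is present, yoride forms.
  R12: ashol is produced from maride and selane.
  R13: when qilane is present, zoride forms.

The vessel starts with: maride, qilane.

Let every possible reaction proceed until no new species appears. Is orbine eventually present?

Yes

qilane and maride present → selane forms (R3).
qilane present → zoride forms (R13).
maride and selane present → ashol forms (R12).
ashol present → yoride forms (R10).
yoride and zoride present → orbine forms (R8).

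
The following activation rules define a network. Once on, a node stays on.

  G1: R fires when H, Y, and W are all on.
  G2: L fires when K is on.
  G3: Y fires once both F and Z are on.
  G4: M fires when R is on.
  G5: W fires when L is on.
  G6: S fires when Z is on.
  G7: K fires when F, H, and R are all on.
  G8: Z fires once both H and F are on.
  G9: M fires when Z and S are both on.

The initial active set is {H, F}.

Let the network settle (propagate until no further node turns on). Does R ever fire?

R would need H, Y, and W (G1), but W never turns on.

No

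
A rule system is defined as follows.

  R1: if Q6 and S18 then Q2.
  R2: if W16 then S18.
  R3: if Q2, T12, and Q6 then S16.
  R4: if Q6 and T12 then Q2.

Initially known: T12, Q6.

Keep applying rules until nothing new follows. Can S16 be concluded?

Q6 and T12 hold, so Q2 follows (R4).
Q2, T12, and Q6 hold, so S16 follows (R3).

Yes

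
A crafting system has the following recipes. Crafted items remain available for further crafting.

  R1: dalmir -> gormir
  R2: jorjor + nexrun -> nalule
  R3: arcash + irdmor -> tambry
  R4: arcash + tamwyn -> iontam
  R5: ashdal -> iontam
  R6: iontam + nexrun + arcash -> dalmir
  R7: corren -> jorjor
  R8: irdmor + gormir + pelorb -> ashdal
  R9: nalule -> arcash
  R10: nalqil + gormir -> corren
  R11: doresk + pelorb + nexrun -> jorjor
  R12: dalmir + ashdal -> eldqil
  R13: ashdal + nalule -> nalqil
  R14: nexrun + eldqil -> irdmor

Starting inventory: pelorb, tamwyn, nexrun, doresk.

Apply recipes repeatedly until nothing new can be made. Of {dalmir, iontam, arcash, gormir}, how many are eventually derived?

4

doresk + pelorb + nexrun -> jorjor (R11).
Using R2, jorjor and nexrun make nalule.
nalule -> arcash (R9).
Using R4, arcash and tamwyn make iontam.
iontam + nexrun + arcash -> dalmir (R6).
dalmir -> gormir (R1).
dalmir: reached.
iontam: reached.
arcash: reached.
gormir: reached.
All 4 are reached.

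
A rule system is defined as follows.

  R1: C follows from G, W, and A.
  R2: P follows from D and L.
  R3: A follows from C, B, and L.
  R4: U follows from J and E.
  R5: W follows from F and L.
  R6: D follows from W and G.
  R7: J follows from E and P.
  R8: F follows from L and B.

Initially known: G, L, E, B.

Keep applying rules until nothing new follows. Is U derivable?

Yes

L and B hold, so F follows (R8).
F and L hold, so W follows (R5).
From W and G, R6 gives D.
D and L hold, so P follows (R2).
From E and P, R7 gives J.
J and E hold, so U follows (R4).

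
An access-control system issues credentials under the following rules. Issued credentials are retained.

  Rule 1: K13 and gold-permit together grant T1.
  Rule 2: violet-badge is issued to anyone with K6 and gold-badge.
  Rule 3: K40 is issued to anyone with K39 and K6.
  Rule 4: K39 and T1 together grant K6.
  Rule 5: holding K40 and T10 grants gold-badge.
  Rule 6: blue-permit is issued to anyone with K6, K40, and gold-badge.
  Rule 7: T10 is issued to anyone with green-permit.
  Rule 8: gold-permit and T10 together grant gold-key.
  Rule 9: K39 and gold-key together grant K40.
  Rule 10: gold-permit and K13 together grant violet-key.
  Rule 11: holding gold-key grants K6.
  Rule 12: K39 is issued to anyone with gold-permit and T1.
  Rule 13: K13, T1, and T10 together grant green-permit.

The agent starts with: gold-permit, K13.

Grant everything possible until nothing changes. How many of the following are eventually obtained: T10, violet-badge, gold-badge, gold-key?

0

T10 would need green-permit (Rule 7), but green-permit is never granted.
violet-badge would need K6 and gold-badge (Rule 2), but gold-badge is never granted.
gold-badge would need K40 and T10 (Rule 5), but T10 is never granted.
gold-key would need gold-permit and T10 (Rule 8), but T10 is never granted.
None of the 4 are reached.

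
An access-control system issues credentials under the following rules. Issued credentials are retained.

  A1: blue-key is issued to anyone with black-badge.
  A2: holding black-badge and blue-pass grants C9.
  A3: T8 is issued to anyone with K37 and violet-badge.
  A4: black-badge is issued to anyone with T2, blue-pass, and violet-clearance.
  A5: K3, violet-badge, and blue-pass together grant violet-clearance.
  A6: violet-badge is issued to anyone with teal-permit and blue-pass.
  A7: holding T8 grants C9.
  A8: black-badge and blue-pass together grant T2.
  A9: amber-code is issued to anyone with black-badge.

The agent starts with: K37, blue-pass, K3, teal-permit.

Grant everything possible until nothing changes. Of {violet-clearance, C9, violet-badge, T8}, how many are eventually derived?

4

Holding teal-permit and blue-pass grants violet-badge (A6).
Holding K3, violet-badge, and blue-pass grants violet-clearance (A5).
Holding K37 and violet-badge grants T8 (A3).
Holding T8 grants C9 (A7).
violet-clearance: reached.
C9: reached.
violet-badge: reached.
T8: reached.
All 4 are reached.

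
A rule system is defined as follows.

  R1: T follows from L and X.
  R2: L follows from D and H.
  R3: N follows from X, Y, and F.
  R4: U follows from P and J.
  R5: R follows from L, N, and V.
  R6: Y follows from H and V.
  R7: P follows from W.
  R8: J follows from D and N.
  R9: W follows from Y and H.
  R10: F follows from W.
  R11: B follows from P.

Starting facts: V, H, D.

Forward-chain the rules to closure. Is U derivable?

No

U would need P and J (R4), but J is never established.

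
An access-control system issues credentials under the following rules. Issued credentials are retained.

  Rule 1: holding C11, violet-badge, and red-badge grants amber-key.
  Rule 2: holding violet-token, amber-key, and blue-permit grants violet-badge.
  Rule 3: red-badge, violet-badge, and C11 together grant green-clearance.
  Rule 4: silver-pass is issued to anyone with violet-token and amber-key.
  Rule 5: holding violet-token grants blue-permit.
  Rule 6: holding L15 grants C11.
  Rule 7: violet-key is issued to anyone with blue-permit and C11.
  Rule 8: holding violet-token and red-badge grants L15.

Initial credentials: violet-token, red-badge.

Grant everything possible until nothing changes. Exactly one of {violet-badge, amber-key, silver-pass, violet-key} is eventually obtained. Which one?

violet-key

Holding violet-token grants blue-permit (Rule 5).
Holding violet-token and red-badge grants L15 (Rule 8).
Holding L15 grants C11 (Rule 6).
Holding blue-permit and C11 grants violet-key (Rule 7).
violet-badge would need violet-token, amber-key, and blue-permit (Rule 2), but amber-key is never granted. silver-pass would need violet-token and amber-key (Rule 4), but amber-key is never granted. amber-key would need C11, violet-badge, and red-badge (Rule 1), but violet-badge is never granted.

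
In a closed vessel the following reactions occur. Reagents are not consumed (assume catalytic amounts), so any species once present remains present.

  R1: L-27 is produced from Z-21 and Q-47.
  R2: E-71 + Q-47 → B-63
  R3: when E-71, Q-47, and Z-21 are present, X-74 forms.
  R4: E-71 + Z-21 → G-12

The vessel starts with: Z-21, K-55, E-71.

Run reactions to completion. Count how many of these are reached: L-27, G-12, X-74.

1

E-71 and Z-21 present → G-12 forms (R4).
L-27 would need Z-21 and Q-47 (R1), but Q-47 never forms.
G-12: reached.
X-74 would need E-71, Q-47, and Z-21 (R3), but Q-47 never forms.
Reached: G-12 — 1 of the 3.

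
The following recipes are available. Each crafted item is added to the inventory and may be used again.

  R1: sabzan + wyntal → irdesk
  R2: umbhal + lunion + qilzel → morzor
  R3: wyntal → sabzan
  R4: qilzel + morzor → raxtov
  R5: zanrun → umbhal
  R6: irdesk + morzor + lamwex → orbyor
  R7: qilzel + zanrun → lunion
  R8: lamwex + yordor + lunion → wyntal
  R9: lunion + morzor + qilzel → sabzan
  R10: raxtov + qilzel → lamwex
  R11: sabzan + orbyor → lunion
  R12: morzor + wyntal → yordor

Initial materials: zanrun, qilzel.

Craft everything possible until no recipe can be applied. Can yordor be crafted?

No

yordor would need morzor and wyntal (R12), but wyntal is never obtained.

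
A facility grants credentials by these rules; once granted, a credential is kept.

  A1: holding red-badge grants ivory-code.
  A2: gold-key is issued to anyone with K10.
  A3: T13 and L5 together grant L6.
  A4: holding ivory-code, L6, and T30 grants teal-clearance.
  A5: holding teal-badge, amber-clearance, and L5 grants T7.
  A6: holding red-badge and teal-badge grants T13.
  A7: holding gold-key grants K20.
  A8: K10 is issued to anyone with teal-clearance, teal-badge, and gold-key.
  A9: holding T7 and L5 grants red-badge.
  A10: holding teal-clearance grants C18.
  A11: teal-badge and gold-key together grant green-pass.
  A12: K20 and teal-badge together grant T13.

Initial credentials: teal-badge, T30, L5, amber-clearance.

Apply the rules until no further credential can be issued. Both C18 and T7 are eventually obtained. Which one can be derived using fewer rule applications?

T7: Holding teal-badge, amber-clearance, and L5 grants T7 (A5). [1 rule application]
C18: Holding teal-badge, amber-clearance, and L5 grants T7 (A5). Holding T7 and L5 grants red-badge (A9). Holding red-badge grants ivory-code (A1). Holding red-badge and teal-badge grants T13 (A6). Holding T13 and L5 grants L6 (A3). Holding ivory-code, L6, and T30 grants teal-clearance (A4). Holding teal-clearance grants C18 (A10). [7 rule applications]
T7 needs fewer.

T7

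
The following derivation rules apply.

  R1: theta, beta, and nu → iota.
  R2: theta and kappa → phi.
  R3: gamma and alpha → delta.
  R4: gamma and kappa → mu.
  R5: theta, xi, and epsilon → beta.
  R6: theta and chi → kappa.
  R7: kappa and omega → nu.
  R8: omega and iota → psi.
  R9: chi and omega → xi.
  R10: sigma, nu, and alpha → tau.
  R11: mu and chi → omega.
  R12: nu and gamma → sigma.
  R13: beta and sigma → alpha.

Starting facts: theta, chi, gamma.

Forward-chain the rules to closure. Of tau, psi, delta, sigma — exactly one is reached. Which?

From theta and chi, R6 gives kappa.
From gamma and kappa, R4 gives mu.
mu and chi hold, so omega follows (R11).
From kappa and omega, R7 gives nu.
nu and gamma hold, so sigma follows (R12).
psi would need omega and iota (R8), but iota is never established. tau would need sigma, nu, and alpha (R10), but alpha is never established. delta would need gamma and alpha (R3), but alpha is never established.

sigma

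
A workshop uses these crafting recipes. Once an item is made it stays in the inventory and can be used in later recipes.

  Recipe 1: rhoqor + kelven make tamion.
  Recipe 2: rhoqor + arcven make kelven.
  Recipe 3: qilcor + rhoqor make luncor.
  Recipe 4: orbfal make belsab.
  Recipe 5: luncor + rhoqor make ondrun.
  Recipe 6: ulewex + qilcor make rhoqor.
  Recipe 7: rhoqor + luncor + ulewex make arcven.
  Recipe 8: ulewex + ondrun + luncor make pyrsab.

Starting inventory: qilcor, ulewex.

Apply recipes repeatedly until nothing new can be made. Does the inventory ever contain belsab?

No

belsab would need orbfal (Recipe 4), but orbfal is never obtained.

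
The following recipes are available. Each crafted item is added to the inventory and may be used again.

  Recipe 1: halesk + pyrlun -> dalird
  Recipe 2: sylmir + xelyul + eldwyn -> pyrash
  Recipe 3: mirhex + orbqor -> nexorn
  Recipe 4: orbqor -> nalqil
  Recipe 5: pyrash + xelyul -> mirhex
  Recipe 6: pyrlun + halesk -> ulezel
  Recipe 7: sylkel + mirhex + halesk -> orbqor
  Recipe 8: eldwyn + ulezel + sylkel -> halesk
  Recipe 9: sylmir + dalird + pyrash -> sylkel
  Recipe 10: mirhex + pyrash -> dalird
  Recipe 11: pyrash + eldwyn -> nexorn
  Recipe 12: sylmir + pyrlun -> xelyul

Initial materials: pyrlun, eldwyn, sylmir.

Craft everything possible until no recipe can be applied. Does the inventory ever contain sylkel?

Using Recipe 12, sylmir and pyrlun make xelyul.
Using Recipe 2, sylmir, xelyul, and eldwyn make pyrash.
Using Recipe 5, pyrash and xelyul make mirhex.
Using Recipe 10, mirhex and pyrash make dalird.
sylmir + dalird + pyrash -> sylkel (Recipe 9).

Yes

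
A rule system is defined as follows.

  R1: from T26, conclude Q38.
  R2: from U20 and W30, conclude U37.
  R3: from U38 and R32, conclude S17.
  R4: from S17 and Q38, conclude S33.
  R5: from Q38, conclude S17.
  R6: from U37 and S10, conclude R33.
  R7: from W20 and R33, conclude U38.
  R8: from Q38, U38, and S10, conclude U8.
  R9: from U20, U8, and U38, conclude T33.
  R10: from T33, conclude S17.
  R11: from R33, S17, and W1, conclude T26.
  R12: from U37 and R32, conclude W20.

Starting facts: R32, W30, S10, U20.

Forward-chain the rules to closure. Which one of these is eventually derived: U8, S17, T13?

S17

From U20 and W30, R2 gives U37.
From U37 and S10, R6 gives R33.
U37 and R32 hold, so W20 follows (R12).
From W20 and R33, R7 gives U38.
U38 and R32 hold, so S17 follows (R3).
U8 would need Q38, U38, and S10 (R8), but Q38 is never established. No rule produces T13, and it is not given.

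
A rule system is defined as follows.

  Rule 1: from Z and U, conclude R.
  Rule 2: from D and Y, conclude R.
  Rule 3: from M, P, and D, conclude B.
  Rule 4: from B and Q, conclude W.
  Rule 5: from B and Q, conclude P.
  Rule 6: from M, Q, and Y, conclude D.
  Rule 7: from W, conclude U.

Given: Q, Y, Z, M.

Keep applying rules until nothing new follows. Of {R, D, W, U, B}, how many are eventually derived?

2

M, Q, and Y hold, so D follows (Rule 6).
D and Y hold, so R follows (Rule 2).
R: reached.
D: reached.
W would need B and Q (Rule 4), but B is never established.
U would need W (Rule 7), but W is never established.
B would need M, P, and D (Rule 3), but P is never established.
Reached: R and D — 2 of the 5.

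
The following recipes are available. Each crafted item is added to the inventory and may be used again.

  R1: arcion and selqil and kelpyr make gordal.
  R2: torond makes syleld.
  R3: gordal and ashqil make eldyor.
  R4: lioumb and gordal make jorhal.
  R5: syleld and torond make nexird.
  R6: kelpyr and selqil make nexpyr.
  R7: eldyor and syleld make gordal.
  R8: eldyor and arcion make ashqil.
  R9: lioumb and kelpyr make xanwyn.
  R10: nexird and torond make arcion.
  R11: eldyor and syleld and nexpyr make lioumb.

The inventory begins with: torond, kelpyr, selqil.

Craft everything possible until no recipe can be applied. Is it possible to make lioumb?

No

lioumb would need eldyor, syleld, and nexpyr (R11), but eldyor is never obtained.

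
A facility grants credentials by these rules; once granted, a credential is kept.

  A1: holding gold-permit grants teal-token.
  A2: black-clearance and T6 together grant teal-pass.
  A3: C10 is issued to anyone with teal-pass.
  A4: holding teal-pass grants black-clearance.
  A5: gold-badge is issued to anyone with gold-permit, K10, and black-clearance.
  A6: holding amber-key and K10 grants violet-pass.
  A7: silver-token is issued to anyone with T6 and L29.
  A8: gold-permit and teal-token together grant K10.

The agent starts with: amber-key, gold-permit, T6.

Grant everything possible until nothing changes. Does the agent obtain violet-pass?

Yes

Holding gold-permit grants teal-token (A1).
Holding gold-permit and teal-token grants K10 (A8).
Holding amber-key and K10 grants violet-pass (A6).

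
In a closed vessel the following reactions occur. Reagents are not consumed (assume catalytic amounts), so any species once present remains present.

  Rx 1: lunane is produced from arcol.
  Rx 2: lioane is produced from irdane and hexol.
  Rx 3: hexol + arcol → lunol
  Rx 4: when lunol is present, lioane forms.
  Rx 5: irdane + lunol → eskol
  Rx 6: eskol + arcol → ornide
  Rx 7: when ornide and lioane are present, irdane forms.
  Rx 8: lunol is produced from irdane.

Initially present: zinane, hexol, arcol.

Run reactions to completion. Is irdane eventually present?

irdane would need ornide and lioane (Rx 7), but ornide never forms.

No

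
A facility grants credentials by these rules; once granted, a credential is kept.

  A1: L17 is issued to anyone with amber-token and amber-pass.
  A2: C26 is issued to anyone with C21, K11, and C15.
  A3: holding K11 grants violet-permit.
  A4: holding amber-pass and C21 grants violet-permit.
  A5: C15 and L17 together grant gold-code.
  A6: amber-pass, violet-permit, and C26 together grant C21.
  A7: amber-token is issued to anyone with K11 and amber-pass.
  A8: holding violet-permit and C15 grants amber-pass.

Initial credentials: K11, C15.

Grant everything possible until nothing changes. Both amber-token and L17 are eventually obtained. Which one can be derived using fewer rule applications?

amber-token: Holding K11 grants violet-permit (A3). Holding violet-permit and C15 grants amber-pass (A8). Holding K11 and amber-pass grants amber-token (A7). [3 rule applications]
L17: Holding K11 grants violet-permit (A3). Holding violet-permit and C15 grants amber-pass (A8). Holding K11 and amber-pass grants amber-token (A7). Holding amber-token and amber-pass grants L17 (A1). [4 rule applications]
amber-token needs fewer.

amber-token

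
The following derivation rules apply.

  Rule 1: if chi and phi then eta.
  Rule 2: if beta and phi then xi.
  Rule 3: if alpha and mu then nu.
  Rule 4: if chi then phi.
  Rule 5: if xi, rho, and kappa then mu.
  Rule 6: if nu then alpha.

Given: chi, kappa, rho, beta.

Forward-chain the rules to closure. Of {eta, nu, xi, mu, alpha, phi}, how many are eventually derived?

chi holds, so phi follows (Rule 4).
chi and phi hold, so eta follows (Rule 1).
beta and phi hold, so xi follows (Rule 2).
xi, rho, and kappa hold, so mu follows (Rule 5).
eta: reached.
nu would need alpha and mu (Rule 3), but alpha is never established.
xi: reached.
mu: reached.
alpha would need nu (Rule 6), but nu is never established.
phi: reached.
Reached: eta, xi, mu, and phi — 4 of the 6.

4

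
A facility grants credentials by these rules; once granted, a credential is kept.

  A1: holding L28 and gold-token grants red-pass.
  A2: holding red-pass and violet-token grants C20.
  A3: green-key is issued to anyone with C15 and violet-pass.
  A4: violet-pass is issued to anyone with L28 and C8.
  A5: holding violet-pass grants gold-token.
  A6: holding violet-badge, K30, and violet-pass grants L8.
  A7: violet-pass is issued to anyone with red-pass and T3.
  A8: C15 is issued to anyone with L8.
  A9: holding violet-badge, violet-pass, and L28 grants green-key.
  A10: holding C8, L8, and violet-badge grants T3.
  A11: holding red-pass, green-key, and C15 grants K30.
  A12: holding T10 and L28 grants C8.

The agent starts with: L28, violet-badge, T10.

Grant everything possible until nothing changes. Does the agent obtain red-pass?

Yes

Holding T10 and L28 grants C8 (A12).
Holding L28 and C8 grants violet-pass (A4).
Holding violet-pass grants gold-token (A5).
Holding L28 and gold-token grants red-pass (A1).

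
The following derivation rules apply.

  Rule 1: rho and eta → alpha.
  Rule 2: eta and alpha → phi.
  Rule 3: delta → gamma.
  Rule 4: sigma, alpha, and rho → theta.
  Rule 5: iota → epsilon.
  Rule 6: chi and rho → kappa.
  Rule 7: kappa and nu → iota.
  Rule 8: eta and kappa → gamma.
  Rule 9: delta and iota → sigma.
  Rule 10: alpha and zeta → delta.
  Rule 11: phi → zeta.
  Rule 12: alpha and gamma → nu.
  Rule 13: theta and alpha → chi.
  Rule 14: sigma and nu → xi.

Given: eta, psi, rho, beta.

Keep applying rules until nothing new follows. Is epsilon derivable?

No

epsilon would need iota (Rule 5), but iota is never established.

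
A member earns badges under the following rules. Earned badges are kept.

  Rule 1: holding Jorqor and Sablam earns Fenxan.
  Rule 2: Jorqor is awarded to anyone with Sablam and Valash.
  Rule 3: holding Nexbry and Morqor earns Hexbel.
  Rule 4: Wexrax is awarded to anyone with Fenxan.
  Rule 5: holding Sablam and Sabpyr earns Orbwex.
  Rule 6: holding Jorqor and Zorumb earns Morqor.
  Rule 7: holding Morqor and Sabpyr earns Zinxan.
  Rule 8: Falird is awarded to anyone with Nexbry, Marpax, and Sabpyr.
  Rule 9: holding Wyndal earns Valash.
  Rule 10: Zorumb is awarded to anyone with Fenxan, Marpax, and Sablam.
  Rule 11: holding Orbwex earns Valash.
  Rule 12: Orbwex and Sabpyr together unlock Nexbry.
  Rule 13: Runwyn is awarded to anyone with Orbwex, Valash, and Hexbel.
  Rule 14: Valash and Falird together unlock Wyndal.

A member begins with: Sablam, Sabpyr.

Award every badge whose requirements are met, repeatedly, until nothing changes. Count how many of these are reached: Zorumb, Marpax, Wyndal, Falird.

0

Zorumb would need Fenxan, Marpax, and Sablam (Rule 10), but Marpax is never earned.
No rule produces Marpax, and it is not given.
Wyndal would need Valash and Falird (Rule 14), but Falird is never earned.
Falird would need Nexbry, Marpax, and Sabpyr (Rule 8), but Marpax is never earned.
None of the 4 are reached.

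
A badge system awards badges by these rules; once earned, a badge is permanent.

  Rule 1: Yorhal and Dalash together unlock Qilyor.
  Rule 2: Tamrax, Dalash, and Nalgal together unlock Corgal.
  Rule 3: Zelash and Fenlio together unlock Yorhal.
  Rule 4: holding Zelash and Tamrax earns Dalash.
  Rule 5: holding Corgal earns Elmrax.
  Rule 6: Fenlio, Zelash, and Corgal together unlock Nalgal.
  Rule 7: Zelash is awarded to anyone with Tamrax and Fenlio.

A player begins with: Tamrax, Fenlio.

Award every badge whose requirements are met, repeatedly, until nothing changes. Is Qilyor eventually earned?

Yes

With Tamrax and Fenlio, Zelash is earned (Rule 7).
With Zelash and Tamrax, Dalash is earned (Rule 4).
With Zelash and Fenlio, Yorhal is earned (Rule 3).
With Yorhal and Dalash, Qilyor is earned (Rule 1).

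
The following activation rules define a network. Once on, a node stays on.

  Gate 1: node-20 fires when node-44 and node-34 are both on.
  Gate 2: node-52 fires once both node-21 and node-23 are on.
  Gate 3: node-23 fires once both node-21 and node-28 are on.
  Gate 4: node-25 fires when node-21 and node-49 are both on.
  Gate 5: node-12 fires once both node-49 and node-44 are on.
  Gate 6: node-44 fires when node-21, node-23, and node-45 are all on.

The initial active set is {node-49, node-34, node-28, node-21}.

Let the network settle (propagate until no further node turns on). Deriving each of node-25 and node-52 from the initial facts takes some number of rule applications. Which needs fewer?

node-25: node-21 and node-49 are on, so node-25 fires (Gate 4). [1 rule application]
node-52: node-21 and node-28 are on, so node-23 fires (Gate 3). node-21 and node-23 are on, so node-52 fires (Gate 2). [2 rule applications]
node-25 needs fewer.

node-25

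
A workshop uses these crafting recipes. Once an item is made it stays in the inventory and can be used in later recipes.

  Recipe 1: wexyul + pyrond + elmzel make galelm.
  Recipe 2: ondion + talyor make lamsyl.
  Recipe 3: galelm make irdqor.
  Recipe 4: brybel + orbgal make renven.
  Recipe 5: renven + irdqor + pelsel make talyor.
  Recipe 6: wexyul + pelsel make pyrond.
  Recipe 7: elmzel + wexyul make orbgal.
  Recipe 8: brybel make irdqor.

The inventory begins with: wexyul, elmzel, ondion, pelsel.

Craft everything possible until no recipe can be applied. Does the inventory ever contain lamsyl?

lamsyl would need ondion and talyor (Recipe 2), but talyor is never obtained.

No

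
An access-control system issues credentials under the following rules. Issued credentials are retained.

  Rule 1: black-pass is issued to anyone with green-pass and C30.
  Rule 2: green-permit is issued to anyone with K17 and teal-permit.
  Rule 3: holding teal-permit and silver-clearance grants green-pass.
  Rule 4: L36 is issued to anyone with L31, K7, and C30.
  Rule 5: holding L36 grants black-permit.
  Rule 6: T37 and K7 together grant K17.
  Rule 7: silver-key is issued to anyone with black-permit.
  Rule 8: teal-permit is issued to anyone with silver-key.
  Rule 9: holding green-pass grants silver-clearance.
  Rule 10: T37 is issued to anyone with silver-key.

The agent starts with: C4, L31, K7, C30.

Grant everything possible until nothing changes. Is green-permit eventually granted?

Yes

Holding L31, K7, and C30 grants L36 (Rule 4).
Holding L36 grants black-permit (Rule 5).
Holding black-permit grants silver-key (Rule 7).
Holding silver-key grants T37 (Rule 10).
Holding silver-key grants teal-permit (Rule 8).
Holding T37 and K7 grants K17 (Rule 6).
Holding K17 and teal-permit grants green-permit (Rule 2).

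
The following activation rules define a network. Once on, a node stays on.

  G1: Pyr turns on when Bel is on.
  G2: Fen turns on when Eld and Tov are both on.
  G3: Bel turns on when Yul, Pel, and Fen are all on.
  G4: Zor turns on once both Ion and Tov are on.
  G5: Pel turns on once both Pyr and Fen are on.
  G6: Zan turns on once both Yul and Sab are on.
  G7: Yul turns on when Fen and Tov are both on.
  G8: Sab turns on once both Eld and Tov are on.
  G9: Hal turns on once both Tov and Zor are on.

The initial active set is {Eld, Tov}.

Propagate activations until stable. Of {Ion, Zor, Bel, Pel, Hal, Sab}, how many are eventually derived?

G8: Eld and Tov on → Sab on.
No rule produces Ion, and it is not given.
Zor would need Ion and Tov (G4), but Ion never turns on.
Bel would need Yul, Pel, and Fen (G3), but Pel never turns on.
Pel would need Pyr and Fen (G5), but Pyr never turns on.
Hal would need Tov and Zor (G9), but Zor never turns on.
Sab: reached.
Reached: Sab — 1 of the 6.

1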